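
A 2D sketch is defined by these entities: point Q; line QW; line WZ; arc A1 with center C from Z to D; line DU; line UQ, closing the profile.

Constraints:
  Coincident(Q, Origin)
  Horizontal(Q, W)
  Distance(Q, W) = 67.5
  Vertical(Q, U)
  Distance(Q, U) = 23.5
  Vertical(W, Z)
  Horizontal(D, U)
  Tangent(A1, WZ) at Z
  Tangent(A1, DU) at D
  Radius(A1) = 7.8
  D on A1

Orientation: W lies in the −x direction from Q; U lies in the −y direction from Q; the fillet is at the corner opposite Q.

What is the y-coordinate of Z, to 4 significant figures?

-15.70

Q is at the origin; Q and W share the same y with |QW| = 67.5 and W on the −x side, so W = (-67.50, 0.000). Q and U share the same x with |QU| = 23.5 and U on the −y side, so U = (0.000, -23.50). The virtual corner opposite Q is at (-67.50, -23.50). The tangent condition forces CZ to be normal to WZ and A1 meets DU tangentially, so CD is at right angles to DU, with radius 7.8, so the center C sits 7.8 in from both sides at C = (-59.70, -15.70). That places the tangent points at Z = (-67.50, -15.70) on WZ and D = (-59.70, -23.50) on DU. So Z.y = -15.70.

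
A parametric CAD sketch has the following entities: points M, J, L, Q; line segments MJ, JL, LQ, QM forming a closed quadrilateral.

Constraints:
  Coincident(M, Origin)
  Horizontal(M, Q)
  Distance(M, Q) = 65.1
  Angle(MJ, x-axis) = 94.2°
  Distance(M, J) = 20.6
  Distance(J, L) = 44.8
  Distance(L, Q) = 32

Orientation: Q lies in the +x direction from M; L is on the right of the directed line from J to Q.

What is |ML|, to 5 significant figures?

34.569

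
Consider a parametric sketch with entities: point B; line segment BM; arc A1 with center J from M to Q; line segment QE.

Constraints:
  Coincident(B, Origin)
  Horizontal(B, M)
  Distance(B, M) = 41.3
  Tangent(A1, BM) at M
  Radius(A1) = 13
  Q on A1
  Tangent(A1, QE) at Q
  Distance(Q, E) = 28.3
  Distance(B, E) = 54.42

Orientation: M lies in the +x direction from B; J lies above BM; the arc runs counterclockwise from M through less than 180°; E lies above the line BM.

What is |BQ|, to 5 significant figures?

55.552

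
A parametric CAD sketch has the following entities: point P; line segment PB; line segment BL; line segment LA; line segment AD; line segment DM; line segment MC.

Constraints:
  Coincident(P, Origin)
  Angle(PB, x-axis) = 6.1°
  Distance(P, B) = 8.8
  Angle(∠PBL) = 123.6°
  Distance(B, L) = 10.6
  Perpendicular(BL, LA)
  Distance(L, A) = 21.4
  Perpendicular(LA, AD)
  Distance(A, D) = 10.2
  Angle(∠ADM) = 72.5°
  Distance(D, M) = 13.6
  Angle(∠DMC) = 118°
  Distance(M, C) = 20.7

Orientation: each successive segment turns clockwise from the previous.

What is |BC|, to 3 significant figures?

25.3

P is at the origin; PB runs at 6.1° with length 8.8, so B = (8.75, 0.935). ∠PBL = 123.6° gives BL at -50.3° from the x-axis; with |BL| = 10.6, L = (15.5, -7.22). The perpendicularity gives LA at right angles to BL, so LA runs at -140°; with |LA| = 21.4, A = (-0.944, -20.9). LA is perpendicular to AD, so AD runs at 130°; with |AD| = 10.2, D = (-7.46, -13.0). ∠ADM = 72.5° gives DM at 22.2° from the x-axis; with |DM| = 13.6, M = (5.13, -7.90). ∠DMC = 118.0° gives MC at -39.8° from the x-axis; with |MC| = 20.7, C = (21.0, -21.2). Then |BC| = |C − B| = 25.3.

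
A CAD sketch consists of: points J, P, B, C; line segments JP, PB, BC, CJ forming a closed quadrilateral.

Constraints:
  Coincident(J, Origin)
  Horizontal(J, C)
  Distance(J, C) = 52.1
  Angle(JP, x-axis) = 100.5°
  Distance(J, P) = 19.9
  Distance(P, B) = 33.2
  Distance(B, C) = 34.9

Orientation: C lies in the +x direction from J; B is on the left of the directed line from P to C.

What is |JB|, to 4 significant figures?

38.96

J is at the origin; JC is horizontal with |JC| = 52.1 and C in +x, so C = (52.1, 0). JP runs at 100.5° with |JP| = 19.9, so P = (-3.626, 19.57). B is determined by |PB| = 33.2 and |BC| = 34.9 together: it lies at the intersection of circle(P, 33.2) and circle(C, 34.9). With |PC| = 59.06, the foot of the radical line on PC is 28.55 from P and the perpendicular offset is √(33.2² − 28.55²) = 16.94. Taking the left-of-PC solution: B = (28.93, 26.09).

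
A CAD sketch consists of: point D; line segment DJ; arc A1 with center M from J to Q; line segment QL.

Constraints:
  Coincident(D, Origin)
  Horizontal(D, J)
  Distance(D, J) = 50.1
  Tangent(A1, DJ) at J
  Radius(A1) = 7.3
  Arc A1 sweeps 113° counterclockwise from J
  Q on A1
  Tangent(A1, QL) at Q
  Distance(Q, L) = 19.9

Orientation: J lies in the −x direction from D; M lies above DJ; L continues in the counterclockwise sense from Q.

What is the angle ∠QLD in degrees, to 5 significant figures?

37.902°

D is at the origin; D and J share the same y with |DJ| = 50.1 and J on the −x side, so J = (-50.100, 0.0000). Since A1 is tangent to DJ there, MJ ⟂ DJ, so M = J + (0, 7.3) = (-50.100, 7.3000). On A1, J sits at bearing -90° from M; a 113° counterclockwise sweep puts Q at bearing 23°, so Q = M + 7.3·(cos 23°, sin 23°) = (-43.380, 10.152). Tangency of A1 to QL means the radius MQ is perpendicular to QL, so QL runs along (−sin 23°, cos 23°); with |QL| = 19.9, L = (-51.156, 28.470). Then cos ∠QLD = LQ·LD / (|LQ||LD|), giving 37.902°.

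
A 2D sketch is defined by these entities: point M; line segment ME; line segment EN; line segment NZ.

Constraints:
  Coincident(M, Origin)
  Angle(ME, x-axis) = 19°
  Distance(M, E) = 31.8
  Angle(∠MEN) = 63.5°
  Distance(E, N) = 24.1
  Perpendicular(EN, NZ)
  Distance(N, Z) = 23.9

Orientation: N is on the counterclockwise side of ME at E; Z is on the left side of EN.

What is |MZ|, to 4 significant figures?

10.91

M is at the origin; ME runs at 19.0° with length 31.8, so E = 31.8·(cos 19.0°, sin 19.0°) = (30.07, 10.35). ∠MEN = 63.5°, so EN runs at 19.0° + (180° − 63.5°) = 135.5° from the x-axis; with |EN| = 24.1, N = E + 24.1·(cos 135.5°, sin 135.5°) = (12.88, 27.24). EN ⟂ NZ; with |NZ| = 23.9 on the left of EN, Z = N + 23.9·(-0.7009, -0.7133) = (-3.874, 10.20). Then |MZ| = |Z − M| = 10.91.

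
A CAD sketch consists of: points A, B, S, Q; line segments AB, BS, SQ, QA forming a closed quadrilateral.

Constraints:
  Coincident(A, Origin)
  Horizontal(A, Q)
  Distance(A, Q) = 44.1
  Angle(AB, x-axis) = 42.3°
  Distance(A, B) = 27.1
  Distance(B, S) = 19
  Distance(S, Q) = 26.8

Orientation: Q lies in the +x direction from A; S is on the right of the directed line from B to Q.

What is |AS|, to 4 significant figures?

17.32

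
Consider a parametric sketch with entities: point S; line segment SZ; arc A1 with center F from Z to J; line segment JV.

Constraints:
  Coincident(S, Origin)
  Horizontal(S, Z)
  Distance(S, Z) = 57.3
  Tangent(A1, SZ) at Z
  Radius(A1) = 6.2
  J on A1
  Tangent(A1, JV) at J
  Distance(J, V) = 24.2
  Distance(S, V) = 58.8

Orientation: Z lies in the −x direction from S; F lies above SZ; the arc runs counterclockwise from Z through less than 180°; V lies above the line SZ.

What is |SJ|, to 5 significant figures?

51.457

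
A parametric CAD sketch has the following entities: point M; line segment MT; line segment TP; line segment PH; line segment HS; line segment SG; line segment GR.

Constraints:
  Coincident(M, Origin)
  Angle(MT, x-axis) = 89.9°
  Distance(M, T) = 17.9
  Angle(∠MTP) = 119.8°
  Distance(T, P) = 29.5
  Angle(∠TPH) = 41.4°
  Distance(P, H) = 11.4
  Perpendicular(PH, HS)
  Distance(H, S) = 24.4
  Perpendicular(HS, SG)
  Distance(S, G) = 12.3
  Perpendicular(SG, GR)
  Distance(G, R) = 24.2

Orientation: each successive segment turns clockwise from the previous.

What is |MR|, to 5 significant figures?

42.204

HS ⟂ SG, so SG runs at 71.100°; with |SG| = 12.3, G = (2.8629, 41.271). SG is perpendicular to GR, so GR runs at -18.900°; with |GR| = 24.2, R = (25.758, 33.432). Then |MR| = |R − M| = 42.204.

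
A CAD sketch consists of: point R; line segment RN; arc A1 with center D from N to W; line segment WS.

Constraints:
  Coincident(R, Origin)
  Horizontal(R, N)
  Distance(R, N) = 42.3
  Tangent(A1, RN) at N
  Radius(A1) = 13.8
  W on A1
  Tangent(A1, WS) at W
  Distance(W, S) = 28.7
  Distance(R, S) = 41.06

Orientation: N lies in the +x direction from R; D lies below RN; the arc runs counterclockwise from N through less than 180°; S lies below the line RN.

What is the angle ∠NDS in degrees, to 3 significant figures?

134°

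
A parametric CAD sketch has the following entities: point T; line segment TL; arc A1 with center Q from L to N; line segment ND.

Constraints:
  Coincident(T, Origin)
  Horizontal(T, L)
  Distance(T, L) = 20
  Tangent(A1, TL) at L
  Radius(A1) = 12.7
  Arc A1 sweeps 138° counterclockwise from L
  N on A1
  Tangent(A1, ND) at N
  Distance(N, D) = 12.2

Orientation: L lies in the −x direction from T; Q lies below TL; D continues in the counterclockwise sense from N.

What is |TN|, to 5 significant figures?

36.086

T is at the origin; T and L share the same y with |TL| = 20.0 and L on the −x side, so L = (-20.000, 0.0000). Since A1 is tangent to TL there, QL ⟂ TL, so Q = L + (0, -12.7) = (-20.000, -12.700). On A1, L sits at bearing 90° from Q; a 138° counterclockwise sweep puts N at bearing 228°, so N = Q + 12.7·(cos 228°, sin 228°) = (-28.498, -22.138). Then |TN| = |N − T| = 36.086.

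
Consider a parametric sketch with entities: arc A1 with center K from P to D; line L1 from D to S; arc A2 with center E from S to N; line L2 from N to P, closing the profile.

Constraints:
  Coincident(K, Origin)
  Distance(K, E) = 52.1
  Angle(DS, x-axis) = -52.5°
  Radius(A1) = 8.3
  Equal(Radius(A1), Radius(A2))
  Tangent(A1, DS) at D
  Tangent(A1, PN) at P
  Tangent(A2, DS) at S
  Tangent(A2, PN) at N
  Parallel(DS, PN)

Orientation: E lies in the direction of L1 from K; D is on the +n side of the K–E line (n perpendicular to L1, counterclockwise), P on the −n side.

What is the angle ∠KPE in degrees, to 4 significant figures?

80.95°

The slot axis is L1's direction at -52.5°, so u = (cos -52.5°, sin -52.5°) = (0.6088, -0.7934) and n = (−sin -52.5°, cos -52.5°) = (0.7934, 0.6088). K is at the origin and E lies 52.1 along u from K, so E = 52.1·u = (31.72, -41.33). Tangency of A1 to both parallel lines with radius 8.3 puts D and P at K ± 8.3·n: D = (6.585, 5.053), P = (-6.585, -5.053). Then cos ∠KPE = PK·PE / (|PK||PE|), giving 80.95°.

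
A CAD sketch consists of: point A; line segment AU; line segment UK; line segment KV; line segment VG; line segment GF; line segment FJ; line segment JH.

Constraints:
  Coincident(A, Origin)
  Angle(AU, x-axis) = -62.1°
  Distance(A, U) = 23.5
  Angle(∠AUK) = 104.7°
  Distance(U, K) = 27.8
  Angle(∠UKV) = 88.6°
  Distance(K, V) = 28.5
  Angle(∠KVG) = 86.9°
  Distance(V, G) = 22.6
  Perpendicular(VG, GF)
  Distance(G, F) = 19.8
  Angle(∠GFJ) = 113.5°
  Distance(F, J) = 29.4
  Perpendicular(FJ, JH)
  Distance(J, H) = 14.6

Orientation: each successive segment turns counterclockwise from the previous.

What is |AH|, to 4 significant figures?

46.10

A is at the origin; AU runs at -62.1° with length 23.5, so U = (11.00, -20.77). ∠AUK = 104.7° gives UK at 13.20° from the x-axis; with |UK| = 27.8, K = (38.06, -14.42). ∠UKV = 88.6° gives KV at 104.6° from the x-axis; with |KV| = 28.5, V = (30.88, 13.16). ∠KVG = 86.9° gives VG at -162.3° from the x-axis; with |VG| = 22.6, G = (9.348, 6.288). VG is perpendicular to GF, so GF runs at -72.30°; with |GF| = 19.8, F = (15.37, -12.57). ∠GFJ = 113.5° gives FJ at -5.800° from the x-axis; with |FJ| = 29.4, J = (44.62, -15.55). FJ ⟂ JH, so JH runs at 84.20°; with |JH| = 14.6, H = (46.09, -1.020). Then |AH| = |H − A| = 46.10.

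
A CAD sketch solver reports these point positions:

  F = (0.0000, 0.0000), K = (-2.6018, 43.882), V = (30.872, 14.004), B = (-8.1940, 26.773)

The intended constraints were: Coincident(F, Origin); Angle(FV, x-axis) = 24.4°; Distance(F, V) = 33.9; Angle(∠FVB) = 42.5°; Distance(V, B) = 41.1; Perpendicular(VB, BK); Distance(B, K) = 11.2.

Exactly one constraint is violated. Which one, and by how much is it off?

Distance(B, K) = 11.2 — off by 6.80.

F = (0.00, 0.00) ✓; FV at 24.40° ✓; |FV| = 33.90 ✓; ∠FVB = 42.50° ✓; |VB| = 41.10 ✓; ∠(VB, BK) = 90.00° ✓; |BK| = 18.00 ✗.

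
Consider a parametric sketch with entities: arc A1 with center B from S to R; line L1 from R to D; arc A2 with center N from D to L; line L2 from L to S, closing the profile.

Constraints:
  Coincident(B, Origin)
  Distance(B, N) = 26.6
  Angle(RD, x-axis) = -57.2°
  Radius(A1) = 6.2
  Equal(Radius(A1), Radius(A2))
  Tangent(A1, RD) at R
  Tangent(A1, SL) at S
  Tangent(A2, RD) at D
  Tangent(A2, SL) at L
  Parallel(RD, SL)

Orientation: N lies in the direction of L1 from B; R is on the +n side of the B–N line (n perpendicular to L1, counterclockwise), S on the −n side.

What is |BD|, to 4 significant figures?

27.31

The slot axis is L1's direction at -57.2°, so u = (cos -57.2°, sin -57.2°) = (0.5417, -0.8406) and n = (−sin -57.2°, cos -57.2°) = (0.8406, 0.5417). B is at the origin and N lies 26.6 along u from B, so N = 26.6·u = (14.41, -22.36). Tangency of A1 to both parallel lines with radius 6.2 puts R and S at B ± 6.2·n: R = (5.212, 3.359), S = (-5.212, -3.359). Equal radii place D and L the same way about N: D = N + 6.2·n = (19.62, -19.00), L = N − 6.2·n = (9.198, -25.72). Then |BD| = |D − B| = 27.31.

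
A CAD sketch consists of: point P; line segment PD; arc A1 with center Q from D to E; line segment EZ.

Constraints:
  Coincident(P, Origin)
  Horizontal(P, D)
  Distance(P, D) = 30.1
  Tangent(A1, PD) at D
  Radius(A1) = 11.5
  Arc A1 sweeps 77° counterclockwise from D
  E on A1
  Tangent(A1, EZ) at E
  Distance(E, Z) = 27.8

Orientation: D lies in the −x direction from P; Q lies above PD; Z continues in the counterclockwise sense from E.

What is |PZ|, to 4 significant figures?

38.16

P is at the origin; PD is horizontal with |PD| = 30.1 and D on the −x side, so D = (-30.10, 0.000). The tangent condition forces QD to be normal to PD, so Q = D + (0, 11.5) = (-30.10, 11.50). On A1, D sits at bearing -90° from Q; a 77° counterclockwise sweep puts E at bearing -13°, so E = Q + 11.5·(cos -13°, sin -13°) = (-18.89, 8.913). Since A1 is tangent to EZ there, QE ⟂ EZ, so EZ runs along (−sin -13°, cos -13°); with |EZ| = 27.8, Z = (-12.64, 36.00). Then |PZ| = |Z − P| = 38.16.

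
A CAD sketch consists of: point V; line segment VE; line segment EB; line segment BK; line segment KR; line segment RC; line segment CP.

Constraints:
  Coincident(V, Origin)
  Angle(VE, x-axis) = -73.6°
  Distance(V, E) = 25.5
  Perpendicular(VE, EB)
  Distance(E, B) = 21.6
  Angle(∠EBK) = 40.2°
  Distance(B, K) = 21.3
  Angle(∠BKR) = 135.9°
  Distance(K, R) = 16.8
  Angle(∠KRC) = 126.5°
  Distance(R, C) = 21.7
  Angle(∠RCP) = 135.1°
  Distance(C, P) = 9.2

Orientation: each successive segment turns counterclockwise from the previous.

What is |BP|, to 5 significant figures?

45.206

∠KRC = 126.5° gives RC at -106.20° from the x-axis; with |RC| = 21.7, C = (-13.378, -36.435). ∠RCP = 135.1° gives CP at -61.300° from the x-axis; with |CP| = 9.2, P = (-8.9603, -44.505). Then |BP| = |P − B| = 45.206.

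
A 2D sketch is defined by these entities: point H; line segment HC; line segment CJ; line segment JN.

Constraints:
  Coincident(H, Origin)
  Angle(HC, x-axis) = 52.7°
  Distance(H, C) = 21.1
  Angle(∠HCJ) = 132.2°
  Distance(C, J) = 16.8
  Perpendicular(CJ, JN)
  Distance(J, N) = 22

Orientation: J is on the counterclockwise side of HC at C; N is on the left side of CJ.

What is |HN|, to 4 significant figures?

31.62

H is at the origin; HC runs at 52.7° with length 21.1, so C = 21.1·(cos 52.7°, sin 52.7°) = (12.79, 16.78). ∠HCJ = 132.2°, so CJ runs at 52.7° + (180° − 132.2°) = 100.5° from the x-axis; with |CJ| = 16.8, J = C + 16.8·(cos 100.5°, sin 100.5°) = (9.725, 33.30). CJ ⟂ JN; with |JN| = 22.0 on the left of CJ, N = J + 22.0·(-0.9833, -0.1822) = (-11.91, 29.29). Then |HN| = |N − H| = 31.62.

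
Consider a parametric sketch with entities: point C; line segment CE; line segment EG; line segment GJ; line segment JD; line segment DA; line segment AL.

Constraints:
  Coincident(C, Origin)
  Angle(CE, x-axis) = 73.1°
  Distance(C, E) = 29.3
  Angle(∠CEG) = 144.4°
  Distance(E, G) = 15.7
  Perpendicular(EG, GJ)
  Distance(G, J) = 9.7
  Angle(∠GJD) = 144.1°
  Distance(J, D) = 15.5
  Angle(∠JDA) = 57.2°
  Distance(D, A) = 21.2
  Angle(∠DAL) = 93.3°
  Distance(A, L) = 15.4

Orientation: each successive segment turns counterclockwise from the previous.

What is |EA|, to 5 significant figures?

2.7306

C is at the origin; CE runs at 73.1° with length 29.3, so E = (8.5176, 28.035). ∠CEG = 144.4° gives EG at 108.70° from the x-axis; with |EG| = 15.7, G = (3.4840, 42.906). The perpendicularity gives GJ at right angles to EG, so GJ runs at -161.30°; with |GJ| = 9.7, J = (-5.7040, 39.796). ∠GJD = 144.1° gives JD at -125.40° from the x-axis; with |JD| = 15.5, D = (-14.683, 27.161). ∠JDA = 57.2° gives DA at -2.6000° from the x-axis; with |DA| = 21.2, A = (6.4953, 26.200). Then |EA| = |A − E| = 2.7306.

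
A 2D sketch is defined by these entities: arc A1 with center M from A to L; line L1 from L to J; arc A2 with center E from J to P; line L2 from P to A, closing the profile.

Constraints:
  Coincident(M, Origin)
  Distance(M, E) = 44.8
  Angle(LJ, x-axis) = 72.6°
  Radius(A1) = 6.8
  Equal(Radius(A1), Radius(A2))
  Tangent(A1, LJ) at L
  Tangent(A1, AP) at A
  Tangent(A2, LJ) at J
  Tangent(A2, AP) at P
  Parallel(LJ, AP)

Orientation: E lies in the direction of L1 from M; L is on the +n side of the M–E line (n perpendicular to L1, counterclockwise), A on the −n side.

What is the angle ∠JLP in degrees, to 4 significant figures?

16.89°

Tangency of A1 to both parallel lines with radius 6.8 puts L and A at M ± 6.8·n: L = (-6.489, 2.033), A = (6.489, -2.033). Equal radii place J and P the same way about E: J = E + 6.8·n = (6.908, 44.78), P = E − 6.8·n = (19.89, 40.72). Then cos ∠JLP = LJ·LP / (|LJ||LP|), giving 16.89°.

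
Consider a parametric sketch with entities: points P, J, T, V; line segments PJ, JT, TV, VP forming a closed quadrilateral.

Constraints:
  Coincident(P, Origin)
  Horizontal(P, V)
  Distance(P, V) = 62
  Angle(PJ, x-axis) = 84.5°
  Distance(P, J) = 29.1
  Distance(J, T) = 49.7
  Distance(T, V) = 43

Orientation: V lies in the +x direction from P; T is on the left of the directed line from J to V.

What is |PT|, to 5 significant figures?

65.676

Checks: |JT| = 49.70 ✓; |TV| = 43.00 ✓.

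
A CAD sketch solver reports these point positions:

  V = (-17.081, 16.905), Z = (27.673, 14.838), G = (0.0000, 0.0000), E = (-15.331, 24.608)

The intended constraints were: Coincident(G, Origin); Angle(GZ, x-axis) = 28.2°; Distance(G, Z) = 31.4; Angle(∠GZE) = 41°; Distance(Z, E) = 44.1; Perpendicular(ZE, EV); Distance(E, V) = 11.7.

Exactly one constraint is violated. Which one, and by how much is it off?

Distance(E, V) = 11.7 — off by 3.80.

G = (0.00, 0.00) ✓; GZ at 28.20° ✓; |GZ| = 31.40 ✓; ∠GZE = 41.00° ✓; |ZE| = 44.10 ✓; ∠(ZE, EV) = 90.00° ✓; |EV| = 7.899 ✗.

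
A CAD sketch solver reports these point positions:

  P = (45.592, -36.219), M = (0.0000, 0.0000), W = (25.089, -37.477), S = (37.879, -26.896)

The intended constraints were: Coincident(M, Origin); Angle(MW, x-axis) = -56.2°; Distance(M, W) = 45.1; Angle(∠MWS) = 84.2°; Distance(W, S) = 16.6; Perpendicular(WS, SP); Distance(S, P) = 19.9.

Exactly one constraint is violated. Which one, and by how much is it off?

Distance(S, P) = 19.9 — off by 7.80.

M = (0.00, 0.00) ✓; MW at -56.20° ✓; |MW| = 45.10 ✓; ∠MWS = 84.20° ✓; |WS| = 16.60 ✓; ∠(WS, SP) = 90.00° ✓; |SP| = 12.10 ✗.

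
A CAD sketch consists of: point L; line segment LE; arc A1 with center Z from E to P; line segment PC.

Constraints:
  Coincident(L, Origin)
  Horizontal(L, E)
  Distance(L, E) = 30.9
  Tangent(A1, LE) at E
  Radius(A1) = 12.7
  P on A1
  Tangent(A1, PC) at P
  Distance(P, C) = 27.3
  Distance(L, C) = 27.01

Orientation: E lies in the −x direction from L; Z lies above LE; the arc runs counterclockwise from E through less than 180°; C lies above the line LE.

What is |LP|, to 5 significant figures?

21.399

Checks: L = (0.00, 0.00) ✓; |ZP| = 12.70 ✓; ∠(ZP, PC) = 90.00° ✓; |PC| = 27.30 ✓; |LC| = 27.01 ✓.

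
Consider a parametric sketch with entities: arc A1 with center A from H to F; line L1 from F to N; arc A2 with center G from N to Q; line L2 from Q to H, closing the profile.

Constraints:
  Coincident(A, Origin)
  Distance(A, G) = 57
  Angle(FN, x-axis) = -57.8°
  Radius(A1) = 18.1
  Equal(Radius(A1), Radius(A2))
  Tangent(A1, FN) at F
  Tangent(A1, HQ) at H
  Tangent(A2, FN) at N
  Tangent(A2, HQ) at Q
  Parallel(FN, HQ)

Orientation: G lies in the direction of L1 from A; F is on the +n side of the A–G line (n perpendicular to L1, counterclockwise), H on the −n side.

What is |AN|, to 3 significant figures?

59.8

The slot axis is L1's direction at -57.8°, so u = (cos -57.8°, sin -57.8°) = (0.533, -0.846) and n = (−sin -57.8°, cos -57.8°) = (0.846, 0.533). A is at the origin and G lies 57.0 along u from A, so G = 57.0·u = (30.4, -48.2). Tangency of A1 to both parallel lines with radius 18.1 puts F and H at A ± 18.1·n: F = (15.3, 9.65), H = (-15.3, -9.65). Equal radii place N and Q the same way about G: N = G + 18.1·n = (45.7, -38.6), Q = G − 18.1·n = (15.1, -57.9). Then |AN| = |N − A| = 59.8.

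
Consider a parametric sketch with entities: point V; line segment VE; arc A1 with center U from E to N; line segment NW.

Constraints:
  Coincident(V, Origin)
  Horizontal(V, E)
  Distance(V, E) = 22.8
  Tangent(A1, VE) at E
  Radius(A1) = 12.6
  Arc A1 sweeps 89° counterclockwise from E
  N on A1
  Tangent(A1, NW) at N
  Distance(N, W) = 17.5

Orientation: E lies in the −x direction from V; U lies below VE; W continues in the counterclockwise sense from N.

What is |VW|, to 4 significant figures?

46.56

V is at the origin; V and E share the same y with |VE| = 22.8 and E on the −x side, so E = (-22.80, 0.000). The tangent condition forces UE to be normal to VE, so U = E + (0, -12.6) = (-22.80, -12.60). On A1, E sits at bearing 90° from U; an 89° counterclockwise sweep puts N at bearing 179°, so N = U + 12.6·(cos 179°, sin 179°) = (-35.40, -12.38). Since A1 is tangent to NW there, UN ⟂ NW, so NW runs along (−sin 179°, cos 179°); with |NW| = 17.5, W = (-35.70, -29.88). Then |VW| = |W − V| = 46.56.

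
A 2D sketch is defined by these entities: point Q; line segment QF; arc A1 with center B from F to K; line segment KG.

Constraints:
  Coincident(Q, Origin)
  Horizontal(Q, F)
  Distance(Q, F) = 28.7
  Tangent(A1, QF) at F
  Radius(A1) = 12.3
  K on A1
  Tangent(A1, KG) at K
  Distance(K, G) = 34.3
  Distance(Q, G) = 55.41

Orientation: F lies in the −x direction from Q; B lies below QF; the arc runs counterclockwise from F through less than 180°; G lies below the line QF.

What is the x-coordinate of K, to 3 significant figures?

-40.0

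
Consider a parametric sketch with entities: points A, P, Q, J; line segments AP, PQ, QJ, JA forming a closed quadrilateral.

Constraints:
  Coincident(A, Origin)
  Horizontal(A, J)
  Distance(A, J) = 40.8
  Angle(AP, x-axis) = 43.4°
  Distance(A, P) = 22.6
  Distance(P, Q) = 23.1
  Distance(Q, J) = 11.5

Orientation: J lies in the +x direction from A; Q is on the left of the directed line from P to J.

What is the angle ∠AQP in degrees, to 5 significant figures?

26.554°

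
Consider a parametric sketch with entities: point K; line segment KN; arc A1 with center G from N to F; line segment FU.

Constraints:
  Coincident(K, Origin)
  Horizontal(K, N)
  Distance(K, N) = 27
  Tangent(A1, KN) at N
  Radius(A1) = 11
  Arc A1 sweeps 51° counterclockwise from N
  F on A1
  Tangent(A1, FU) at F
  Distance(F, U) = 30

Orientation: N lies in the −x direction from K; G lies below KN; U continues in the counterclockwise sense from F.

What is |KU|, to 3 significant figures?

60.9

K is at the origin; KN is horizontal with |KN| = 27.0 and N on the −x side, so N = (-27.0, 0.00). The tangent condition forces GN to be normal to KN, so G = N + (0, -11) = (-27.0, -11.0). On A1, N sits at bearing 90° from G; a 51° counterclockwise sweep puts F at bearing 141°, so F = G + 11.0·(cos 141°, sin 141°) = (-35.5, -4.08). Tangency of A1 to FU means the radius GF is perpendicular to FU, so FU runs along (−sin 141°, cos 141°); with |FU| = 30.0, U = (-54.4, -27.4). Then |KU| = |U − K| = 60.9.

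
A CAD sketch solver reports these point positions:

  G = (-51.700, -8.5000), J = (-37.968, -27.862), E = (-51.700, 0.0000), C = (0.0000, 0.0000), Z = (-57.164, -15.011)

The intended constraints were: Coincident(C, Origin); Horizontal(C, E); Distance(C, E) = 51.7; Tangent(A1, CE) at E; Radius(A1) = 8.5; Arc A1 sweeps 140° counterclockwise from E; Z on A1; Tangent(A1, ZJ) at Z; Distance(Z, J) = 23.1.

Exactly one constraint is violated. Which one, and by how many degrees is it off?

Tangent(A1, ZJ) at Z — off by 6.20°.

C = (0.00, 0.00) ✓; C.y = 0.00, E.y = 0.00 ✓; |CE| = 51.70 ✓; ∠(GE, EC) = 90.00° ✓; |GE| = 8.500 ✓; bearing(G→Z) − bearing(G→E) = 140.0° ✓; |GZ| = 8.500 ✓; ∠(GZ, ZJ) = 83.80° ✗; |ZJ| = 23.10 ✓.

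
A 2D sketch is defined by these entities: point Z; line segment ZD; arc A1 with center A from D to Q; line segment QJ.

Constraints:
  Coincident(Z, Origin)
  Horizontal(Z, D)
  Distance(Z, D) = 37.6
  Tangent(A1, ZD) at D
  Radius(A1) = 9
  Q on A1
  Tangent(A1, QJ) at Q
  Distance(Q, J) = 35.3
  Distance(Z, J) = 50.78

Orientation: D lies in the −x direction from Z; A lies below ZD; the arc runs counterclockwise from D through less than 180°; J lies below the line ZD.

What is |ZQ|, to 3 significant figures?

47.3

Z is at the origin; Z and D share the same y with |ZD| = 37.6 and D on the −x side, so D = (-37.6, 0.00). The tangent condition forces AD to be normal to ZD, so A = D + (0, -9) = (-37.6, -9.00). Since AQ ⟂ QJ (tangency), |AJ| = √(9.0² + 35.3²) = 36.4 regardless of where Q sits on A1. So J lies on both circle(Z, 50.78) and circle(A, 36.4); the below-ZD intersection is J = (-26.1, -43.6). Q is the foot of the tangent from J: Q = (-45.2, -13.9).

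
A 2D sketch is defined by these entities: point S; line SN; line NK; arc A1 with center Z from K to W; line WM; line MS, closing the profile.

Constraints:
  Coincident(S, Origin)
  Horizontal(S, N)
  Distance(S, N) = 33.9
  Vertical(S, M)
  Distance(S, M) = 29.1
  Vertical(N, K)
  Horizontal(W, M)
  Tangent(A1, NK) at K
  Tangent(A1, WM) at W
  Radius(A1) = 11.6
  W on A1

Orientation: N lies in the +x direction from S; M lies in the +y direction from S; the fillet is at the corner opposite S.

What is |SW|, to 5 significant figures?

36.662

S is at the origin; SN is horizontal with |SN| = 33.9 and N on the +x side, so N = (33.900, 0.0000). SM is vertical with |SM| = 29.1 and M on the +y side, so M = (0.0000, 29.100). The virtual corner opposite S is at (33.900, 29.100). Tangency of A1 to NK means the radius ZK is perpendicular to NK and the tangent condition forces ZW to be normal to WM, with radius 11.6, so the center Z sits 11.6 in from both sides at Z = (22.300, 17.500). That places the tangent points at K = (33.900, 17.500) on NK and W = (22.300, 29.100) on WM. Then |SW| = |W − S| = 36.662.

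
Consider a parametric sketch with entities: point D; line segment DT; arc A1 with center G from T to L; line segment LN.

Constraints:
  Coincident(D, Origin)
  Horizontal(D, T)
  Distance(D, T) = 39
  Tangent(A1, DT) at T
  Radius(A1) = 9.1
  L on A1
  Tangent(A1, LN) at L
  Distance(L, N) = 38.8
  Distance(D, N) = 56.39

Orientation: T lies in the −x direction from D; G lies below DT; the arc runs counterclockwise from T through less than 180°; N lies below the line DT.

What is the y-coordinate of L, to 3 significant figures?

-13.2

Checks: |GL| = 9.100 ✓; ∠(GL, LN) = 90.00° ✓; |LN| = 38.80 ✓; |DN| = 56.39 ✓.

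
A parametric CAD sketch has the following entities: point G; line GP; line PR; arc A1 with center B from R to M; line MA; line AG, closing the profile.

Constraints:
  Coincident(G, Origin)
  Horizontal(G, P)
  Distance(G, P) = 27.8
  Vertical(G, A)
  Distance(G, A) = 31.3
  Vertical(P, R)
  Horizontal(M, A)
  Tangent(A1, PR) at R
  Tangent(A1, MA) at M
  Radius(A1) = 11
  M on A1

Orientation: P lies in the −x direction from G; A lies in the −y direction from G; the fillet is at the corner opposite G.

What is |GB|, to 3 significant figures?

26.4

G and A share the same x with |GA| = 31.3 and A on the −y side, so A = (0.00, -31.3). The virtual corner opposite G is at (-27.8, -31.3). A1 meets PR tangentially, so BR is at right angles to PR and A1 meets MA tangentially, so BM is at right angles to MA, with radius 11.0, so the center B sits 11.0 in from both sides at B = (-16.8, -20.3). Then |GB| = |B − G| = 26.4.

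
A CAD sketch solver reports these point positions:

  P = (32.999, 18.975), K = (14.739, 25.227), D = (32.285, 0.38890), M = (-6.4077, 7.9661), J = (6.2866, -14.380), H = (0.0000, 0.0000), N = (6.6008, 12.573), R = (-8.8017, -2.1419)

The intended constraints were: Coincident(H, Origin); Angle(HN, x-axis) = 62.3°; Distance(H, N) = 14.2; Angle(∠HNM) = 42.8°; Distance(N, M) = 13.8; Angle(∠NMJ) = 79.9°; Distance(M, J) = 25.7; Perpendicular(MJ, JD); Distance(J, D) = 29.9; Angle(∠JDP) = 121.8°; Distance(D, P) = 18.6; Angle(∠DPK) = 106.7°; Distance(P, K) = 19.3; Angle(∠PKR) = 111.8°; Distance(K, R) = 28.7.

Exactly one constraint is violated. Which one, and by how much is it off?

Distance(K, R) = 28.7 — off by 7.40.

H = (0.00, 0.00) ✓; HN at 62.30° ✓; |HN| = 14.20 ✓; ∠HNM = 42.80° ✓; |NM| = 13.80 ✓; ∠NMJ = 79.90° ✓; |MJ| = 25.70 ✓; ∠(MJ, JD) = 90.00° ✓; |JD| = 29.90 ✓; ∠JDP = 121.8° ✓; |DP| = 18.60 ✓; ∠DPK = 106.7° ✓; |PK| = 19.30 ✓; ∠PKR = 111.8° ✓; |KR| = 36.10 ✗.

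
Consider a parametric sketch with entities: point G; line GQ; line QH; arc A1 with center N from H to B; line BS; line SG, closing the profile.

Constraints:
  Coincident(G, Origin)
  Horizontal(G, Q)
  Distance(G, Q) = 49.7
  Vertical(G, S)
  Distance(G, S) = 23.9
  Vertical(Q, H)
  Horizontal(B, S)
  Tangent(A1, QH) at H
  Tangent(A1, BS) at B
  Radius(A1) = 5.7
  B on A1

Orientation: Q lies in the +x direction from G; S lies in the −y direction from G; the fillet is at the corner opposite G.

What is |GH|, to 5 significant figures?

52.928

The virtual corner opposite G is at (49.700, -23.900). The tangent condition forces NH to be normal to QH and A1 meets BS tangentially, so NB is at right angles to BS, with radius 5.7, so the center N sits 5.7 in from both sides at N = (44.000, -18.200). That places the tangent points at H = (49.700, -18.200) on QH and B = (44.000, -23.900) on BS. Then |GH| = |H − G| = 52.928.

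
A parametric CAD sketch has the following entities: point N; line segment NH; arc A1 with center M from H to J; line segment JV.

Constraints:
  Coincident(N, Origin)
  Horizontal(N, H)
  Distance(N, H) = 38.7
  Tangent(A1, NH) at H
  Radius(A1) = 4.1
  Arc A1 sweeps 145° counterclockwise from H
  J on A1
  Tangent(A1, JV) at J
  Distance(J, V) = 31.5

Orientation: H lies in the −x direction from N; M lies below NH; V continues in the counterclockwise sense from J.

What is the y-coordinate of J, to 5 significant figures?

-7.4585

N is at the origin; N and H share the same y with |NH| = 38.7 and H on the −x side, so H = (-38.700, 0.0000). Tangency of A1 to NH means the radius MH is perpendicular to NH, so M = H + (0, -4.1) = (-38.700, -4.1000). On A1, H sits at bearing 90° from M; a 145° counterclockwise sweep puts J at bearing 235°, so J = M + 4.1·(cos 235°, sin 235°) = (-41.052, -7.4585). So J.y = -7.4585.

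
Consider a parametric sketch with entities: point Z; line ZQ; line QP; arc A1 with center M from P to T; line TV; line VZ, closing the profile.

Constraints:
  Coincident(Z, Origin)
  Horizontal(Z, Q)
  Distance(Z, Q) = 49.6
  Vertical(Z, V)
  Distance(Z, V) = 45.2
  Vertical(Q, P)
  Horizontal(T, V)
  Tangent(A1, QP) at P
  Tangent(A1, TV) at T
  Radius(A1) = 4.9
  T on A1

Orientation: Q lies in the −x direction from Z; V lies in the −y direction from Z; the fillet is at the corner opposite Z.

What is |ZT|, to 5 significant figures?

63.570

Z is at the origin; ZQ is horizontal with |ZQ| = 49.6 and Q on the −x side, so Q = (-49.600, 0.0000). ZV is vertical with |ZV| = 45.2 and V on the −y side, so V = (0.0000, -45.200). The virtual corner opposite Z is at (-49.600, -45.200). Since A1 is tangent to QP there, MP ⟂ QP and since A1 is tangent to TV there, MT ⟂ TV, with radius 4.9, so the center M sits 4.9 in from both sides at M = (-44.700, -40.300). That places the tangent points at P = (-49.600, -40.300) on QP and T = (-44.700, -45.200) on TV. Then |ZT| = |T − Z| = 63.570.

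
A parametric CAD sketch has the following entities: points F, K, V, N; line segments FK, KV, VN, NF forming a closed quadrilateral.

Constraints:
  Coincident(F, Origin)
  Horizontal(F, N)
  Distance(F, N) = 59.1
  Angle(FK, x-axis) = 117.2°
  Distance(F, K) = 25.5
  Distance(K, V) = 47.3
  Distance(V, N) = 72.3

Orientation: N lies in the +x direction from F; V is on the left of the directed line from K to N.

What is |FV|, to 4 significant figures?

62.18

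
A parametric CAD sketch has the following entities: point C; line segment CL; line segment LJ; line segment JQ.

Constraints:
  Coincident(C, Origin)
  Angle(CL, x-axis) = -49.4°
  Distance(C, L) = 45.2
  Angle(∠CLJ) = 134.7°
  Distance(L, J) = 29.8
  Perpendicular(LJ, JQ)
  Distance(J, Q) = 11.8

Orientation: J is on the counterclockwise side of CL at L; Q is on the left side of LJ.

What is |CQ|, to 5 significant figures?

64.861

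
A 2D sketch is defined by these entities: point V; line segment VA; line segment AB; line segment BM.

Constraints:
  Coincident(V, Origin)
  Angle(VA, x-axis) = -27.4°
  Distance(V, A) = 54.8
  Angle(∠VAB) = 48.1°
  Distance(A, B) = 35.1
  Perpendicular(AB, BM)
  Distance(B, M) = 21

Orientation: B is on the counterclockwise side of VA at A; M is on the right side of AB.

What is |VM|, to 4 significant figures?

61.81

∠VAB = 48.1°, so AB runs at -27.4° + (180° − 48.1°) = 104.5° from the x-axis; with |AB| = 35.1, B = A + 35.1·(cos 104.5°, sin 104.5°) = (39.86, 8.763). AB ⟂ BM; with |BM| = 21.0 on the right of AB, M = B + 21.0·(0.9681, 0.2504) = (60.20, 14.02). Then |VM| = |M − V| = 61.81.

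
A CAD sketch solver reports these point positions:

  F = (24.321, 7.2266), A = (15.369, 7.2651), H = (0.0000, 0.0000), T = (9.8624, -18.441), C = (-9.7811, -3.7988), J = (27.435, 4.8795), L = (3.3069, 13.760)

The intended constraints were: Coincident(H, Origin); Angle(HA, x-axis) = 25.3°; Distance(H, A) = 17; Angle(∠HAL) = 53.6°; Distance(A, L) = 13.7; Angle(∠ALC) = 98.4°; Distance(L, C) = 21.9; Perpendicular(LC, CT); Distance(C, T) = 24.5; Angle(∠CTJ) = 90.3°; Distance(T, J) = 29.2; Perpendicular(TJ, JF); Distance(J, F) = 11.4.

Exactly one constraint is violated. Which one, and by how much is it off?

Distance(J, F) = 11.4 — off by 7.50.

H = (0.00, 0.00) ✓; HA at 25.30° ✓; |HA| = 17.00 ✓; ∠HAL = 53.60° ✓; |AL| = 13.70 ✓; ∠ALC = 98.40° ✓; |LC| = 21.90 ✓; ∠(LC, CT) = 90.00° ✓; |CT| = 24.50 ✓; ∠CTJ = 90.30° ✓; |TJ| = 29.20 ✓; ∠(TJ, JF) = 89.99° ✓; |JF| = 3.899 ✗.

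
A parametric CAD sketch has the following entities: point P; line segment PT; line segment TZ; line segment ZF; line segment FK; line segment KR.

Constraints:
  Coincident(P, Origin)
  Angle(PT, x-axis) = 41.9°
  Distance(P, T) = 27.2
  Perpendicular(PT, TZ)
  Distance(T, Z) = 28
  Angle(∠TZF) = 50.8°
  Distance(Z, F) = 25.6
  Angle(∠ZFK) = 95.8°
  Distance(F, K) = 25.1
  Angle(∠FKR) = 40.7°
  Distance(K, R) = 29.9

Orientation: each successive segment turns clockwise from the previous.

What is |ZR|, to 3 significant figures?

7.80

P is at the origin; PT runs at 41.9° with length 27.2, so T = (20.2, 18.2). PT ⟂ TZ, so TZ runs at -48.1°; with |TZ| = 28.0, Z = (38.9, -2.68). ∠TZF = 50.8° gives ZF at -177° from the x-axis; with |ZF| = 25.6, F = (13.4, -3.88). ∠ZFK = 95.8° gives FK at 98.5° from the x-axis; with |FK| = 25.1, K = (9.66, 20.9). ∠FKR = 40.7° gives KR at -40.8° from the x-axis; with |KR| = 29.9, R = (32.3, 1.41). Then |ZR| = |R − Z| = 7.80.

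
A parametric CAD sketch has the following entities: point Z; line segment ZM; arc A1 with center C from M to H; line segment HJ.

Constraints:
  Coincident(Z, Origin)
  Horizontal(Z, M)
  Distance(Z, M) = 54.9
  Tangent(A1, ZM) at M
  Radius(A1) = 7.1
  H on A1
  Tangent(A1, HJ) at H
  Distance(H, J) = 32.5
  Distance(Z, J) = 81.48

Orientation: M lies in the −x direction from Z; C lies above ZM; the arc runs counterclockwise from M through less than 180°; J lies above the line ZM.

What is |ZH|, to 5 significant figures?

51.548

Checks: Z.y = 0.00, M.y = 0.00 ✓; |CH| = 7.100 ✓; ∠(CH, HJ) = 90.00° ✓; |HJ| = 32.50 ✓; |ZJ| = 81.48 ✓.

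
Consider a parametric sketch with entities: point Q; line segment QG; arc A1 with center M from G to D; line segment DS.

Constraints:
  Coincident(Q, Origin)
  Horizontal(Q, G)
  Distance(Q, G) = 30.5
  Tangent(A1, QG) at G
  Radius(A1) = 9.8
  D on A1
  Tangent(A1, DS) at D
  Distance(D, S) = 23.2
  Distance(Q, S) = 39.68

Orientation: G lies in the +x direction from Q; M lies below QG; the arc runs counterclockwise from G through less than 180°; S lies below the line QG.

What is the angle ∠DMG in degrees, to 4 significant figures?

92.03°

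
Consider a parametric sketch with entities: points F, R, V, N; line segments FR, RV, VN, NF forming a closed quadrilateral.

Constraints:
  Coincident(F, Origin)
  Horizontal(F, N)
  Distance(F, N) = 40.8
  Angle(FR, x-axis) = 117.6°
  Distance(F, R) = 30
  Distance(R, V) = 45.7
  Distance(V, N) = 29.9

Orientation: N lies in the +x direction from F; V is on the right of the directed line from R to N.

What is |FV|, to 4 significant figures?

16.56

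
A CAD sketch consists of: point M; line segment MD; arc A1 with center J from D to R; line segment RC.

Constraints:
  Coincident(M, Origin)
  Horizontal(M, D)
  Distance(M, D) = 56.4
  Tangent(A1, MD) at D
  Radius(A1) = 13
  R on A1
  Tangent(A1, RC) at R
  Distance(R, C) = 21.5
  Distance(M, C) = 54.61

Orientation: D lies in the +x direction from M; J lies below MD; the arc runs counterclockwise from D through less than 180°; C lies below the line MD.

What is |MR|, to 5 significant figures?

45.190

M is at the origin; M and D share the same y with |MD| = 56.4 and D on the +x side, so D = (56.400, 0.0000). Since A1 is tangent to MD there, JD ⟂ MD, so J = D + (0, -13) = (56.400, -13.000). Since JR ⟂ RC (tangency), |JC| = √(13.0² + 21.5²) = 25.125 regardless of where R sits on A1. So C lies on both circle(M, 54.61) and circle(J, 25.125); the below-MD intersection is C = (42.691, -34.055). R is the foot of the tangent from C: R = (43.407, -12.567).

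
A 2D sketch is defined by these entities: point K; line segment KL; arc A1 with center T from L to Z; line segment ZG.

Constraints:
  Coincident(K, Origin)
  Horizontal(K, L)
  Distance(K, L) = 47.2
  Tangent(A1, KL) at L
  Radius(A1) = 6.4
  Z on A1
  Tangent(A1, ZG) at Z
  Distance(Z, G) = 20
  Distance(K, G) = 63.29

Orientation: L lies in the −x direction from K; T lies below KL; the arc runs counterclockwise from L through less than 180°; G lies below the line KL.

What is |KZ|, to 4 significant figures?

53.60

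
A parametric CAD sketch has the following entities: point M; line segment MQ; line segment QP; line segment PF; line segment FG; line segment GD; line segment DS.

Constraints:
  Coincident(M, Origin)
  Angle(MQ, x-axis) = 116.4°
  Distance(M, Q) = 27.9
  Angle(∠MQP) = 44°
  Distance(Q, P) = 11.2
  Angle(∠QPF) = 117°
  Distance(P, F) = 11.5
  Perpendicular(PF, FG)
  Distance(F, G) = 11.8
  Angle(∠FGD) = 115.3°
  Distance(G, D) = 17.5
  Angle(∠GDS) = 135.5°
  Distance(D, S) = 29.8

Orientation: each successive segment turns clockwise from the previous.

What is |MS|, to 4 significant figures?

54.44

∠FGD = 115.3° gives GD at 122.7° from the x-axis; with |GD| = 17.5, D = (-21.53, 23.04). ∠GDS = 135.5° gives DS at 78.20° from the x-axis; with |DS| = 29.8, S = (-15.44, 52.21). Then |MS| = |S − M| = 54.44.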